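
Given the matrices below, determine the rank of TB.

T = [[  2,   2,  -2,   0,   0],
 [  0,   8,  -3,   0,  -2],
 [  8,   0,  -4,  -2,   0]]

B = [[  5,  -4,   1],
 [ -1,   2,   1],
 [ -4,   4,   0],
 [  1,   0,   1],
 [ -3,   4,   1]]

First compute TB:
[[ 16, -12,   4],
 [ 10,  -4,   6],
 [ 54, -48,   6]]
Now row reduce the product.
R2 ← R2 − (5/8)·R1: [0, 7/2, 7/2]
R3 ← R3 − (27/8)·R1: [0, -15/2, -15/2]
R3 ← R3 + (15/7)·R2: [0, 0, 0]
2 nonzero rows, so rank(TB) = 2.

2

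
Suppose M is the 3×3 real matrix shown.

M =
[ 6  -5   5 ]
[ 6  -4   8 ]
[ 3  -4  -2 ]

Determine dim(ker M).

Row reduce to echelon form.
R2 ← R2 − R1: [0, 1, 3]
R3 ← R3 − (1/2)·R1: [0, -3/2, -9/2]
R3 ← R3 + (3/2)·R2: [0, 0, 0]
2 nonzero rows, so rank(M) = 2.
M has 3 columns; by rank–nullity, nullity = 3 − 2 = 1.

1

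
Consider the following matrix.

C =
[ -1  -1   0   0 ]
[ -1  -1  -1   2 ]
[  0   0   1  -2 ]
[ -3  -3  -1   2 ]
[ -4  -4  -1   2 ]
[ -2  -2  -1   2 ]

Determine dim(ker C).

2

Row reduce to echelon form.
R2 ← R2 − R1: [0, 0, -1, 2]
R4 ← R4 − (3)·R1: [0, 0, -1, 2]
R5 ← R5 − (4)·R1: [0, 0, -1, 2]
R6 ← R6 − (2)·R1: [0, 0, -1, 2]
R3 ← R3 + R2: [0, 0, 0, 0]
R4 ← R4 − R2: [0, 0, 0, 0]
R5 ← R5 − R2: [0, 0, 0, 0]
R6 ← R6 − R2: [0, 0, 0, 0]
2 nonzero rows, so rank(C) = 2.
C has 4 columns; by rank–nullity, nullity = 4 − 2 = 2.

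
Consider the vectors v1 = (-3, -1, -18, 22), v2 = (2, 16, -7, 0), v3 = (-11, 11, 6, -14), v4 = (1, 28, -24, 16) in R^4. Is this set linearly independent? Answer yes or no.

yes

Form the matrix with these vectors as rows and row reduce.
R2 ← R2 + (2/3)·R1: [0, 46/3, -19, 44/3]
R3 ← R3 − (11/3)·R1: [0, 44/3, 72, -284/3]
R4 ← R4 + (1/3)·R1: [0, 83/3, -30, 70/3]
R3 ← R3 − (22/23)·R2: [0, 0, 2074/23, -2500/23]
R4 ← R4 − (83/46)·R2: [0, 0, 197/46, -72/23]
R4 ← R4 − (197/4148)·R3: [0, 0, 0, 2107/1037]
4 nonzero rows, so the 4 vectors span a space of dimension 4.
Since 4 = 4, the vectors are linearly independent.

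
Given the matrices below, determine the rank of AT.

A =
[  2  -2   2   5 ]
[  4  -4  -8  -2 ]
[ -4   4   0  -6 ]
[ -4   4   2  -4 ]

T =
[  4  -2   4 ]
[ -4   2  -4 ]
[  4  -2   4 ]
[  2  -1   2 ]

First compute AT:
[[ 34, -17,  34],
 [ -4,   2,  -4],
 [-44,  22, -44],
 [-32,  16, -32]]
Now row reduce the product.
R2 ← R2 + (2/17)·R1: [0, 0, 0]
R3 ← R3 + (22/17)·R1: [0, 0, 0]
R4 ← R4 + (16/17)·R1: [0, 0, 0]
1 nonzero row, so rank(AT) = 1.

1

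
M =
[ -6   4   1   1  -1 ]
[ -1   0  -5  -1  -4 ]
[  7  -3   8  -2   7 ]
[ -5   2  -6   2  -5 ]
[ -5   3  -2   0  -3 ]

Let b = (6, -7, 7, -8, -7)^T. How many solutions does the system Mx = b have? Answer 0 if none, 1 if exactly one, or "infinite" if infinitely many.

0

Row reduce the augmented matrix [M | b].
R2 ← R2 − (1/6)·R1: [0, -2/3, -31/6, -7/6, -23/6, -8]
R3 ← R3 + (7/6)·R1: [0, 5/3, 55/6, -5/6, 35/6, 14]
R4 ← R4 − (5/6)·R1: [0, -4/3, -41/6, 7/6, -25/6, -13]
R5 ← R5 − (5/6)·R1: [0, -1/3, -17/6, -5/6, -13/6, -12]
R3 ← R3 + (5/2)·R2: [0, 0, -15/4, -15/4, -15/4, -6]
R4 ← R4 − (2)·R2: [0, 0, 7/2, 7/2, 7/2, 3]
R5 ← R5 − (1/2)·R2: [0, 0, -1/4, -1/4, -1/4, -8]
R4 ← R4 + (14/15)·R3: [0, 0, 0, 0, 0, -13/5]
R5 ← R5 − (1/15)·R3: [0, 0, 0, 0, 0, -38/5]
R5 ← R5 − (38/13)·R4: [0, 0, 0, 0, 0, 0]
The echelon form has 4 nonzero rows; the last pivot sits in the augmented column, so rank(M) = 3 but rank([M|b]) = 4.
Since the ranks differ, the system is inconsistent.
It has no solutions.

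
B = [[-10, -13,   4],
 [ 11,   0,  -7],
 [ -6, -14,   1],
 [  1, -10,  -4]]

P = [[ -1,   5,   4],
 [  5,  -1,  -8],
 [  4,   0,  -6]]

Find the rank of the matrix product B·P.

2

First compute BP:
[[-39, -37,  40],
 [-39,  55,  86],
 [-60, -16,  82],
 [-67,  15, 108]]
Now row reduce the product.
R2 ← R2 − R1: [0, 92, 46]
R3 ← R3 − (20/13)·R1: [0, 532/13, 266/13]
R4 ← R4 − (67/39)·R1: [0, 3064/39, 1532/39]
R3 ← R3 − (133/299)·R2: [0, 0, 0]
R4 ← R4 − (766/897)·R2: [0, 0, 0]
2 nonzero rows, so rank(BP) = 2.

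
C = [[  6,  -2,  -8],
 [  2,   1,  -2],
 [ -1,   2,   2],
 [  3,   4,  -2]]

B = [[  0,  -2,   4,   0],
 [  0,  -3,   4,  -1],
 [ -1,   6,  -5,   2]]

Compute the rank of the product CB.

First compute CB:
[[  8, -54,  56, -14],
 [  2, -19,  22,  -5],
 [ -2,   8,  -6,   2],
 [  2, -30,  38,  -8]]
Now row reduce the product.
R2 ← R2 − (1/4)·R1: [0, -11/2, 8, -3/2]
R3 ← R3 + (1/4)·R1: [0, -11/2, 8, -3/2]
R4 ← R4 − (1/4)·R1: [0, -33/2, 24, -9/2]
R3 ← R3 − R2: [0, 0, 0, 0]
R4 ← R4 − (3)·R2: [0, 0, 0, 0]
2 nonzero rows, so rank(CB) = 2.

2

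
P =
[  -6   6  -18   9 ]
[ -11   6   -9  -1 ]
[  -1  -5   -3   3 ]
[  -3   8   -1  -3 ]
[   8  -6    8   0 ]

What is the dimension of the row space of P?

Row reduce to echelon form.
R2 ← R2 − (11/6)·R1: [0, -5, 24, -35/2]
R3 ← R3 − (1/6)·R1: [0, -6, 0, 3/2]
R4 ← R4 − (1/2)·R1: [0, 5, 8, -15/2]
R5 ← R5 + (4/3)·R1: [0, 2, -16, 12]
R3 ← R3 − (6/5)·R2: [0, 0, -144/5, 45/2]
R4 ← R4 + R2: [0, 0, 32, -25]
R5 ← R5 + (2/5)·R2: [0, 0, -32/5, 5]
R4 ← R4 + (10/9)·R3: [0, 0, 0, 0]
R5 ← R5 − (2/9)·R3: [0, 0, 0, 0]
Echelon form has 3 nonzero rows, so rank(P) = 3.
The row space has dimension equal to the rank: 3.

3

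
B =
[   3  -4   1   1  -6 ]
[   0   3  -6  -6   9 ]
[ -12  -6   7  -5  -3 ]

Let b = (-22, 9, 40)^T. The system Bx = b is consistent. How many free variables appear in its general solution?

2

Row reduce the augmented matrix [B | b].
R3 ← R3 + (4)·R1: [0, -22, 11, -1, -27, -48]
R3 ← R3 + (22/3)·R2: [0, 0, -33, -45, 39, 18]
The echelon form has 3 nonzero rows, and every pivot lies in the first 5 columns, so rank(B) = rank([B|b]) = 3.
The system is consistent.
Free variables = (unknowns) − (rank) = 5 − 3 = 2.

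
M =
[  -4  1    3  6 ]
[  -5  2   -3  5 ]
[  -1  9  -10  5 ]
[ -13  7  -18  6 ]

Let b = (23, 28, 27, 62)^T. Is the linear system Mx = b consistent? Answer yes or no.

Row reduce the augmented matrix [M | b].
R2 ← R2 − (5/4)·R1: [0, 3/4, -27/4, -5/2, -3/4]
R3 ← R3 − (1/4)·R1: [0, 35/4, -43/4, 7/2, 85/4]
R4 ← R4 − (13/4)·R1: [0, 15/4, -111/4, -27/2, -51/4]
R3 ← R3 − (35/3)·R2: [0, 0, 68, 98/3, 30]
R4 ← R4 − (5)·R2: [0, 0, 6, -1, -9]
R4 ← R4 − (3/34)·R3: [0, 0, 0, -66/17, -198/17]
The echelon form has 4 nonzero rows, and every pivot lies in the first 4 columns, so rank(M) = rank([M|b]) = 4.
The system is consistent.

yes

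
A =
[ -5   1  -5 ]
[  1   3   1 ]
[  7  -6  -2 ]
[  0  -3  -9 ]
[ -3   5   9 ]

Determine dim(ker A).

Row reduce to echelon form.
R2 ← R2 + (1/5)·R1: [0, 16/5, 0]
R3 ← R3 + (7/5)·R1: [0, -23/5, -9]
R5 ← R5 − (3/5)·R1: [0, 22/5, 12]
R3 ← R3 + (23/16)·R2: [0, 0, -9]
R4 ← R4 + (15/16)·R2: [0, 0, -9]
R5 ← R5 − (11/8)·R2: [0, 0, 12]
R4 ← R4 − R3: [0, 0, 0]
R5 ← R5 + (4/3)·R3: [0, 0, 0]
3 nonzero rows, so rank(A) = 3.
A has 3 columns; by rank–nullity, nullity = 3 − 3 = 0.

0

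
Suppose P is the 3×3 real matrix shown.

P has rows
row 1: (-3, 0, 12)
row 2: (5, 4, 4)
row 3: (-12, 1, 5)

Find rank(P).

3

Row reduce to echelon form.
R2 ← R2 + (5/3)·R1: [0, 4, 24]
R3 ← R3 − (4)·R1: [0, 1, -43]
R3 ← R3 − (1/4)·R2: [0, 0, -49]
Echelon form has 3 nonzero rows, so rank(P) = 3.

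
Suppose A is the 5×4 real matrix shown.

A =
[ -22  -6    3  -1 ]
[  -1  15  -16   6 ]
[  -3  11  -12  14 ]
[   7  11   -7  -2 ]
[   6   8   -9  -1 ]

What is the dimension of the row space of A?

4

Row reduce to echelon form.
R2 ← R2 − (1/22)·R1: [0, 168/11, -355/22, 133/22]
R3 ← R3 − (3/22)·R1: [0, 130/11, -273/22, 311/22]
R4 ← R4 + (7/22)·R1: [0, 100/11, -133/22, -51/22]
R5 ← R5 + (3/11)·R1: [0, 70/11, -90/11, -14/11]
R3 ← R3 − (65/84)·R2: [0, 0, 13/168, 227/24]
R4 ← R4 − (25/42)·R2: [0, 0, 299/84, -71/12]
R5 ← R5 − (5/12)·R2: [0, 0, -35/24, -91/24]
R4 ← R4 − (46)·R3: [0, 0, 0, -441]
R5 ← R5 + (245/13)·R3: [0, 0, 0, 2268/13]
R5 ← R5 + (36/91)·R4: [0, 0, 0, 0]
Echelon form has 4 nonzero rows, so rank(A) = 4.
The row space has dimension equal to the rank: 4.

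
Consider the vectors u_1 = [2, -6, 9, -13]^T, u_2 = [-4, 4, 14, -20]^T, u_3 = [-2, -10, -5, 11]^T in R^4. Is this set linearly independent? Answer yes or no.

yes

Form the matrix with these vectors as rows and row reduce.
R2 ← R2 + (2)·R1: [0, -8, 32, -46]
R3 ← R3 + R1: [0, -16, 4, -2]
R3 ← R3 − (2)·R2: [0, 0, -60, 90]
3 nonzero rows, so the 3 vectors span a space of dimension 3.
Since 3 = 3, the vectors are linearly independent.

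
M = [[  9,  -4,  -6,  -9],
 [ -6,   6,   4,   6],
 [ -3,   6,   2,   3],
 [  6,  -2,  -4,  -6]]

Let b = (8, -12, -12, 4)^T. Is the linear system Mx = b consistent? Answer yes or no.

Row reduce the augmented matrix [M | b].
R2 ← R2 + (2/3)·R1: [0, 10/3, 0, 0, -20/3]
R3 ← R3 + (1/3)·R1: [0, 14/3, 0, 0, -28/3]
R4 ← R4 − (2/3)·R1: [0, 2/3, 0, 0, -4/3]
R3 ← R3 − (7/5)·R2: [0, 0, 0, 0, 0]
R4 ← R4 − (1/5)·R2: [0, 0, 0, 0, 0]
The echelon form has 2 nonzero rows, and every pivot lies in the first 4 columns, so rank(M) = rank([M|b]) = 2.
The system is consistent.

yes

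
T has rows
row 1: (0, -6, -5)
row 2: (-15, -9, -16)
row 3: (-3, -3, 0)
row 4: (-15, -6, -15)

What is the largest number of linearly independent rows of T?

3

Row reduce to echelon form.
Swap R1 ↔ R2
R3 ← R3 − (1/5)·R1: [0, -6/5, 16/5]
R4 ← R4 − R1: [0, 3, 1]
R3 ← R3 − (1/5)·R2: [0, 0, 21/5]
R4 ← R4 + (1/2)·R2: [0, 0, -3/2]
R4 ← R4 + (5/14)·R3: [0, 0, 0]
Echelon form has 3 nonzero rows, so rank(T) = 3.
The rank gives the maximum number of linearly independent rows: 3.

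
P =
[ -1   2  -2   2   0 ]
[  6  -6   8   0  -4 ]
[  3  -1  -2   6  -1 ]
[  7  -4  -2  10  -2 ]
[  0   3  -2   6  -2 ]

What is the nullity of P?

2

Row reduce to echelon form.
R2 ← R2 + (6)·R1: [0, 6, -4, 12, -4]
R3 ← R3 + (3)·R1: [0, 5, -8, 12, -1]
R4 ← R4 + (7)·R1: [0, 10, -16, 24, -2]
R3 ← R3 − (5/6)·R2: [0, 0, -14/3, 2, 7/3]
R4 ← R4 − (5/3)·R2: [0, 0, -28/3, 4, 14/3]
R5 ← R5 − (1/2)·R2: [0, 0, 0, 0, 0]
R4 ← R4 − (2)·R3: [0, 0, 0, 0, 0]
3 nonzero rows, so rank(P) = 3.
P has 5 columns; by rank–nullity, nullity = 5 − 3 = 2.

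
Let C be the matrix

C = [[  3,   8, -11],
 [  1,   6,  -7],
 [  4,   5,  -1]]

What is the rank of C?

Row reduce to echelon form.
R2 ← R2 − (1/3)·R1: [0, 10/3, -10/3]
R3 ← R3 − (4/3)·R1: [0, -17/3, 41/3]
R3 ← R3 + (17/10)·R2: [0, 0, 8]
Echelon form has 3 nonzero rows, so rank(C) = 3.

3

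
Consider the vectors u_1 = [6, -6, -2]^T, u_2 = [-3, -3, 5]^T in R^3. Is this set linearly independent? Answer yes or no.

yes

Form the matrix with these vectors as rows and row reduce.
R2 ← R2 + (1/2)·R1: [0, -6, 4]
2 nonzero rows, so the 2 vectors span a space of dimension 2.
Since 2 = 2, the vectors are linearly independent.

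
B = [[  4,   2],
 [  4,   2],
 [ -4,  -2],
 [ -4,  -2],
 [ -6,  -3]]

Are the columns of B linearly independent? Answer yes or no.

no

Row reduce B to echelon form.
R2 ← R2 − R1: [0, 0]
R3 ← R3 + R1: [0, 0]
R4 ← R4 + R1: [0, 0]
R5 ← R5 + (3/2)·R1: [0, 0]
1 pivot among 2 columns.
Only 1 < 2 pivot columns, so the columns are linearly dependent.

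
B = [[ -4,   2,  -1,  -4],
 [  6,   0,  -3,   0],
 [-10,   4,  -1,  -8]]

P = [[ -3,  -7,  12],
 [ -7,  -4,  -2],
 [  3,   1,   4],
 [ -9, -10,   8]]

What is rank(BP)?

2

First compute BP:
[[ 31,  59, -88],
 [-27, -45,  60],
 [ 71, 133, -196]]
Now row reduce the product.
R2 ← R2 + (27/31)·R1: [0, 198/31, -516/31]
R3 ← R3 − (71/31)·R1: [0, -66/31, 172/31]
R3 ← R3 + (1/3)·R2: [0, 0, 0]
2 nonzero rows, so rank(BP) = 2.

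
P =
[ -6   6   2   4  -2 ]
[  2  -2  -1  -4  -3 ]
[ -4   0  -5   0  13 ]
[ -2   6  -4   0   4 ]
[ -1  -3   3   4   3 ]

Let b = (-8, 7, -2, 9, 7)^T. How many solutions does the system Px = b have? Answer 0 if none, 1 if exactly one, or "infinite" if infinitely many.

Row reduce the augmented matrix [P | b].
R2 ← R2 + (1/3)·R1: [0, 0, -1/3, -8/3, -11/3, 13/3]
R3 ← R3 − (2/3)·R1: [0, -4, -19/3, -8/3, 43/3, 10/3]
R4 ← R4 − (1/3)·R1: [0, 4, -14/3, -4/3, 14/3, 35/3]
R5 ← R5 − (1/6)·R1: [0, -4, 8/3, 10/3, 10/3, 25/3]
Swap R2 ↔ R3
R4 ← R4 + R2: [0, 0, -11, -4, 19, 15]
R5 ← R5 − R2: [0, 0, 9, 6, -11, 5]
R4 ← R4 − (33)·R3: [0, 0, 0, 84, 140, -128]
R5 ← R5 + (27)·R3: [0, 0, 0, -66, -110, 122]
R5 ← R5 + (11/14)·R4: [0, 0, 0, 0, 0, 150/7]
The echelon form has 5 nonzero rows; the last pivot sits in the augmented column, so rank(P) = 4 but rank([P|b]) = 5.
Since the ranks differ, the system is inconsistent.
It has no solutions.

0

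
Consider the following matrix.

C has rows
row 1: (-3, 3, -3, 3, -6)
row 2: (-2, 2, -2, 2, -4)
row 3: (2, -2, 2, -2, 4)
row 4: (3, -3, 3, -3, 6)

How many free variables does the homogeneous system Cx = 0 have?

Row reduce to echelon form.
R2 ← R2 − (2/3)·R1: [0, 0, 0, 0, 0]
R3 ← R3 + (2/3)·R1: [0, 0, 0, 0, 0]
R4 ← R4 + R1: [0, 0, 0, 0, 0]
1 nonzero row, so rank(C) = 1.
C has 5 columns; by rank–nullity, nullity = 5 − 1 = 4.

4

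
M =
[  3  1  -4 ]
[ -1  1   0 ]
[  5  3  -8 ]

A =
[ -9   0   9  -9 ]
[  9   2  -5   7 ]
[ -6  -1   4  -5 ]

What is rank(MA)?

2

First compute MA:
[[  6,   6,   6,   0],
 [ 18,   2, -14,  16],
 [ 30,  14,  -2,  16]]
Now row reduce the product.
R2 ← R2 − (3)·R1: [0, -16, -32, 16]
R3 ← R3 − (5)·R1: [0, -16, -32, 16]
R3 ← R3 − R2: [0, 0, 0, 0]
2 nonzero rows, so rank(MA) = 2.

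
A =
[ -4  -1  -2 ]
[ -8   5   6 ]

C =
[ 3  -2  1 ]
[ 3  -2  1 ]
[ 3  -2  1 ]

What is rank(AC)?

1

First compute AC:
[[-21,  14,  -7],
 [  9,  -6,   3]]
Now row reduce the product.
R2 ← R2 + (3/7)·R1: [0, 0, 0]
1 nonzero row, so rank(AC) = 1.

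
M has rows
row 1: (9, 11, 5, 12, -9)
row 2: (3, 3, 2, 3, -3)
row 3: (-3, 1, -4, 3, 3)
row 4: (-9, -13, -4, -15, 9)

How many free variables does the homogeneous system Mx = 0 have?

3

Row reduce to echelon form.
R2 ← R2 − (1/3)·R1: [0, -2/3, 1/3, -1, 0]
R3 ← R3 + (1/3)·R1: [0, 14/3, -7/3, 7, 0]
R4 ← R4 + R1: [0, -2, 1, -3, 0]
R3 ← R3 + (7)·R2: [0, 0, 0, 0, 0]
R4 ← R4 − (3)·R2: [0, 0, 0, 0, 0]
2 nonzero rows, so rank(M) = 2.
M has 5 columns; by rank–nullity, nullity = 5 − 2 = 3.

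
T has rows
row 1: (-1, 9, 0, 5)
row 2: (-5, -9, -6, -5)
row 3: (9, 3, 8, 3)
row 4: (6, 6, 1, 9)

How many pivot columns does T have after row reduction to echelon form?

Row reduce to echelon form.
R2 ← R2 − (5)·R1: [0, -54, -6, -30]
R3 ← R3 + (9)·R1: [0, 84, 8, 48]
R4 ← R4 + (6)·R1: [0, 60, 1, 39]
R3 ← R3 + (14/9)·R2: [0, 0, -4/3, 4/3]
R4 ← R4 + (10/9)·R2: [0, 0, -17/3, 17/3]
R4 ← R4 − (17/4)·R3: [0, 0, 0, 0]
Echelon form has 3 nonzero rows, so rank(T) = 3.
Each nonzero row contributes one pivot column: 3 pivot columns.

3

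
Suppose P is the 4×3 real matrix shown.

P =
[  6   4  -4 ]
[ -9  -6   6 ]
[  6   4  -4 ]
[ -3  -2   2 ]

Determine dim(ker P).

Row reduce to echelon form.
R2 ← R2 + (3/2)·R1: [0, 0, 0]
R3 ← R3 − R1: [0, 0, 0]
R4 ← R4 + (1/2)·R1: [0, 0, 0]
1 nonzero row, so rank(P) = 1.
P has 3 columns; by rank–nullity, nullity = 3 − 1 = 2.

2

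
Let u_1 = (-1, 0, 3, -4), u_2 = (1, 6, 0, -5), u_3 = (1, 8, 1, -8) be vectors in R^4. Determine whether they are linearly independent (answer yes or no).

no

Form the matrix with these vectors as rows and row reduce.
R2 ← R2 + R1: [0, 6, 3, -9]
R3 ← R3 + R1: [0, 8, 4, -12]
R3 ← R3 − (4/3)·R2: [0, 0, 0, 0]
2 nonzero rows, so the 3 vectors span a space of dimension 2.
Since 2 < 3, the vectors are linearly dependent.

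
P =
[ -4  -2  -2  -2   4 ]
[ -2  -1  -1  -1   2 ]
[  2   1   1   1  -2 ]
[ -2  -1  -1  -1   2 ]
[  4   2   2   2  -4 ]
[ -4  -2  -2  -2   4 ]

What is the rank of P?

1

Row reduce to echelon form.
R2 ← R2 − (1/2)·R1: [0, 0, 0, 0, 0]
R3 ← R3 + (1/2)·R1: [0, 0, 0, 0, 0]
R4 ← R4 − (1/2)·R1: [0, 0, 0, 0, 0]
R5 ← R5 + R1: [0, 0, 0, 0, 0]
R6 ← R6 − R1: [0, 0, 0, 0, 0]
Echelon form has 1 nonzero row, so rank(P) = 1.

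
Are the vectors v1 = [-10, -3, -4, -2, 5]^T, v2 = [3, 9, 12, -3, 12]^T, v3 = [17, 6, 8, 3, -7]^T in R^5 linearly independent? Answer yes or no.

no

Form the matrix with these vectors as rows and row reduce.
R2 ← R2 + (3/10)·R1: [0, 81/10, 54/5, -18/5, 27/2]
R3 ← R3 + (17/10)·R1: [0, 9/10, 6/5, -2/5, 3/2]
R3 ← R3 − (1/9)·R2: [0, 0, 0, 0, 0]
2 nonzero rows, so the 3 vectors span a space of dimension 2.
Since 2 < 3, the vectors are linearly dependent.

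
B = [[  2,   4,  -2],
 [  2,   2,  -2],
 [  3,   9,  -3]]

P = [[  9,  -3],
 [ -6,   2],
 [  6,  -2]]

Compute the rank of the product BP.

First compute BP:
[[-18,   6],
 [ -6,   2],
 [-45,  15]]
Now row reduce the product.
R2 ← R2 − (1/3)·R1: [0, 0]
R3 ← R3 − (5/2)·R1: [0, 0]
1 nonzero row, so rank(BP) = 1.

1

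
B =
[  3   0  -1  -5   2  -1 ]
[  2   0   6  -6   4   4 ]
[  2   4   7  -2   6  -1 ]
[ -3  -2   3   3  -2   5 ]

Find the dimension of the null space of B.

2

Row reduce to echelon form.
R2 ← R2 − (2/3)·R1: [0, 0, 20/3, -8/3, 8/3, 14/3]
R3 ← R3 − (2/3)·R1: [0, 4, 23/3, 4/3, 14/3, -1/3]
R4 ← R4 + R1: [0, -2, 2, -2, 0, 4]
Swap R2 ↔ R3
R4 ← R4 + (1/2)·R2: [0, 0, 35/6, -4/3, 7/3, 23/6]
R4 ← R4 − (7/8)·R3: [0, 0, 0, 1, 0, -1/4]
4 nonzero rows, so rank(B) = 4.
B has 6 columns; by rank–nullity, nullity = 6 − 4 = 2.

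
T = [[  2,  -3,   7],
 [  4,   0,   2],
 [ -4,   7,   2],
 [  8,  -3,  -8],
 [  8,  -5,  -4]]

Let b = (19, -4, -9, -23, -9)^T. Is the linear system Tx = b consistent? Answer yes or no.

Row reduce the augmented matrix [T | b].
R2 ← R2 − (2)·R1: [0, 6, -12, -42]
R3 ← R3 + (2)·R1: [0, 1, 16, 29]
R4 ← R4 − (4)·R1: [0, 9, -36, -99]
R5 ← R5 − (4)·R1: [0, 7, -32, -85]
R3 ← R3 − (1/6)·R2: [0, 0, 18, 36]
R4 ← R4 − (3/2)·R2: [0, 0, -18, -36]
R5 ← R5 − (7/6)·R2: [0, 0, -18, -36]
R4 ← R4 + R3: [0, 0, 0, 0]
R5 ← R5 + R3: [0, 0, 0, 0]
The echelon form has 3 nonzero rows, and every pivot lies in the first 3 columns, so rank(T) = rank([T|b]) = 3.
The system is consistent.

yes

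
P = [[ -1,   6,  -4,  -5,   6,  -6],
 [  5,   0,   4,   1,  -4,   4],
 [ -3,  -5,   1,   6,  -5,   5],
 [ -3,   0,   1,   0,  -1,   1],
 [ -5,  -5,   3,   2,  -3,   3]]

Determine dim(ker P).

2

Row reduce to echelon form.
R2 ← R2 + (5)·R1: [0, 30, -16, -24, 26, -26]
R3 ← R3 − (3)·R1: [0, -23, 13, 21, -23, 23]
R4 ← R4 − (3)·R1: [0, -18, 13, 15, -19, 19]
R5 ← R5 − (5)·R1: [0, -35, 23, 27, -33, 33]
R3 ← R3 + (23/30)·R2: [0, 0, 11/15, 13/5, -46/15, 46/15]
R4 ← R4 + (3/5)·R2: [0, 0, 17/5, 3/5, -17/5, 17/5]
R5 ← R5 + (7/6)·R2: [0, 0, 13/3, -1, -8/3, 8/3]
R4 ← R4 − (51/11)·R3: [0, 0, 0, -126/11, 119/11, -119/11]
R5 ← R5 − (65/11)·R3: [0, 0, 0, -180/11, 170/11, -170/11]
R5 ← R5 − (10/7)·R4: [0, 0, 0, 0, 0, 0]
4 nonzero rows, so rank(P) = 4.
P has 6 columns; by rank–nullity, nullity = 6 − 4 = 2.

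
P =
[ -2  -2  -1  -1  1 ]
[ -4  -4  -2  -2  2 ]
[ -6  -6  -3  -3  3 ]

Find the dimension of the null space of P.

4

Row reduce to echelon form.
R2 ← R2 − (2)·R1: [0, 0, 0, 0, 0]
R3 ← R3 − (3)·R1: [0, 0, 0, 0, 0]
1 nonzero row, so rank(P) = 1.
P has 5 columns; by rank–nullity, nullity = 5 − 1 = 4.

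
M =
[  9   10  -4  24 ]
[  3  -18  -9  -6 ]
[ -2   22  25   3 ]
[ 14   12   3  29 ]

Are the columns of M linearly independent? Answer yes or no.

yes

Row reduce M to echelon form.
R2 ← R2 − (1/3)·R1: [0, -64/3, -23/3, -14]
R3 ← R3 + (2/9)·R1: [0, 218/9, 217/9, 25/3]
R4 ← R4 − (14/9)·R1: [0, -32/9, 83/9, -25/3]
R3 ← R3 + (109/96)·R2: [0, 0, 493/32, -121/16]
R4 ← R4 − (1/6)·R2: [0, 0, 21/2, -6]
R4 ← R4 − (336/493)·R3: [0, 0, 0, -417/493]
4 pivots among 4 columns.
Every column is a pivot column, so the columns are linearly independent.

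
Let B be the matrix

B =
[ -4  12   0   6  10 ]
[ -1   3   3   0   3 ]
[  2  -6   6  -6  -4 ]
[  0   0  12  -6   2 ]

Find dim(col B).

2

Row reduce to echelon form.
R2 ← R2 − (1/4)·R1: [0, 0, 3, -3/2, 1/2]
R3 ← R3 + (1/2)·R1: [0, 0, 6, -3, 1]
R3 ← R3 − (2)·R2: [0, 0, 0, 0, 0]
R4 ← R4 − (4)·R2: [0, 0, 0, 0, 0]
Echelon form has 2 nonzero rows, so rank(B) = 2.
The column space has dimension equal to the rank: 2.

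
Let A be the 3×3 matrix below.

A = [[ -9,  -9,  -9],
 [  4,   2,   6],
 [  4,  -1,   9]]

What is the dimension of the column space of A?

2

Row reduce to echelon form.
R2 ← R2 + (4/9)·R1: [0, -2, 2]
R3 ← R3 + (4/9)·R1: [0, -5, 5]
R3 ← R3 − (5/2)·R2: [0, 0, 0]
Echelon form has 2 nonzero rows, so rank(A) = 2.
The column space has dimension equal to the rank: 2.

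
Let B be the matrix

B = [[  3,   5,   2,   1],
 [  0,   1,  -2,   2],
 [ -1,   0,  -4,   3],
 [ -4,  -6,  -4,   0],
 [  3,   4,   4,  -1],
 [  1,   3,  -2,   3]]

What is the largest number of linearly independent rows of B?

Row reduce to echelon form.
R3 ← R3 + (1/3)·R1: [0, 5/3, -10/3, 10/3]
R4 ← R4 + (4/3)·R1: [0, 2/3, -4/3, 4/3]
R5 ← R5 − R1: [0, -1, 2, -2]
R6 ← R6 − (1/3)·R1: [0, 4/3, -8/3, 8/3]
R3 ← R3 − (5/3)·R2: [0, 0, 0, 0]
R4 ← R4 − (2/3)·R2: [0, 0, 0, 0]
R5 ← R5 + R2: [0, 0, 0, 0]
R6 ← R6 − (4/3)·R2: [0, 0, 0, 0]
Echelon form has 2 nonzero rows, so rank(B) = 2.
The rank gives the maximum number of linearly independent rows: 2.

2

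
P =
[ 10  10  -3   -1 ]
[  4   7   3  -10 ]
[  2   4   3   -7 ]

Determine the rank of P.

Row reduce to echelon form.
R2 ← R2 − (2/5)·R1: [0, 3, 21/5, -48/5]
R3 ← R3 − (1/5)·R1: [0, 2, 18/5, -34/5]
R3 ← R3 − (2/3)·R2: [0, 0, 4/5, -2/5]
Echelon form has 3 nonzero rows, so rank(P) = 3.

3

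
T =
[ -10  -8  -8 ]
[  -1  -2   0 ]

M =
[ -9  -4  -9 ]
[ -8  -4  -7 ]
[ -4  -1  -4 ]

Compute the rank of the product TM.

First compute TM:
[[186,  80, 178],
 [ 25,  12,  23]]
Now row reduce the product.
R2 ← R2 − (25/186)·R1: [0, 116/93, -86/93]
2 nonzero rows, so rank(TM) = 2.

2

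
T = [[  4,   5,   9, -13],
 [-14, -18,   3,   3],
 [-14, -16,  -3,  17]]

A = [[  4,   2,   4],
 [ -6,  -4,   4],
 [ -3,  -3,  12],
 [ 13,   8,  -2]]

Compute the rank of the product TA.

First compute TA:
[[-210, -143, 170],
 [ 82,  59, -98],
 [270, 181, -190]]
Now row reduce the product.
R2 ← R2 + (41/105)·R1: [0, 332/105, -664/21]
R3 ← R3 + (9/7)·R1: [0, -20/7, 200/7]
R3 ← R3 + (75/83)·R2: [0, 0, 0]
2 nonzero rows, so rank(TA) = 2.

2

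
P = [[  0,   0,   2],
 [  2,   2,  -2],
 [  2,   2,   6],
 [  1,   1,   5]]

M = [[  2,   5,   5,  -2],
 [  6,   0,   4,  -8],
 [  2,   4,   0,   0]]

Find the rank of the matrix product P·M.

2

First compute PM:
[[  4,   8,   0,   0],
 [ 12,   2,  18, -20],
 [ 28,  34,  18, -20],
 [ 18,  25,   9, -10]]
Now row reduce the product.
R2 ← R2 − (3)·R1: [0, -22, 18, -20]
R3 ← R3 − (7)·R1: [0, -22, 18, -20]
R4 ← R4 − (9/2)·R1: [0, -11, 9, -10]
R3 ← R3 − R2: [0, 0, 0, 0]
R4 ← R4 − (1/2)·R2: [0, 0, 0, 0]
2 nonzero rows, so rank(PM) = 2.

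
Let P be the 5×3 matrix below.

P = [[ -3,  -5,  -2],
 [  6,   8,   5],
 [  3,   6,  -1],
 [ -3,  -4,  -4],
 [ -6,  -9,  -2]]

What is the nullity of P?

0

Row reduce to echelon form.
R2 ← R2 + (2)·R1: [0, -2, 1]
R3 ← R3 + R1: [0, 1, -3]
R4 ← R4 − R1: [0, 1, -2]
R5 ← R5 − (2)·R1: [0, 1, 2]
R3 ← R3 + (1/2)·R2: [0, 0, -5/2]
R4 ← R4 + (1/2)·R2: [0, 0, -3/2]
R5 ← R5 + (1/2)·R2: [0, 0, 5/2]
R4 ← R4 − (3/5)·R3: [0, 0, 0]
R5 ← R5 + R3: [0, 0, 0]
3 nonzero rows, so rank(P) = 3.
P has 3 columns; by rank–nullity, nullity = 3 − 3 = 0.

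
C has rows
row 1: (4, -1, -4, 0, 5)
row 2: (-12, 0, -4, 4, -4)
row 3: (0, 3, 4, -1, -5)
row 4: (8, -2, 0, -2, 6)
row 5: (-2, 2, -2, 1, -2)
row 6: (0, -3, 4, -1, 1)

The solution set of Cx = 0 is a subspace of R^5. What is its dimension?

Row reduce to echelon form.
R2 ← R2 + (3)·R1: [0, -3, -16, 4, 11]
R4 ← R4 − (2)·R1: [0, 0, 8, -2, -4]
R5 ← R5 + (1/2)·R1: [0, 3/2, -4, 1, 1/2]
R3 ← R3 + R2: [0, 0, -12, 3, 6]
R5 ← R5 + (1/2)·R2: [0, 0, -12, 3, 6]
R6 ← R6 − R2: [0, 0, 20, -5, -10]
R4 ← R4 + (2/3)·R3: [0, 0, 0, 0, 0]
R5 ← R5 − R3: [0, 0, 0, 0, 0]
R6 ← R6 + (5/3)·R3: [0, 0, 0, 0, 0]
3 nonzero rows, so rank(C) = 3.
C has 5 columns; by rank–nullity, nullity = 5 − 3 = 2.

2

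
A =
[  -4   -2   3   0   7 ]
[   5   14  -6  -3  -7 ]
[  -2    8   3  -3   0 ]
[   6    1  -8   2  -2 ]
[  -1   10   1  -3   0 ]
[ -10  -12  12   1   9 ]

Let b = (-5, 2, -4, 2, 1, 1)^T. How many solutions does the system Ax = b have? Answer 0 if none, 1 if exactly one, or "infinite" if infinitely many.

Row reduce the augmented matrix [A | b].
R2 ← R2 + (5/4)·R1: [0, 23/2, -9/4, -3, 7/4, -17/4]
R3 ← R3 − (1/2)·R1: [0, 9, 3/2, -3, -7/2, -3/2]
R4 ← R4 + (3/2)·R1: [0, -2, -7/2, 2, 17/2, -11/2]
R5 ← R5 − (1/4)·R1: [0, 21/2, 1/4, -3, -7/4, 9/4]
R6 ← R6 − (5/2)·R1: [0, -7, 9/2, 1, -17/2, 27/2]
R3 ← R3 − (18/23)·R2: [0, 0, 75/23, -15/23, -112/23, 42/23]
R4 ← R4 + (4/23)·R2: [0, 0, -179/46, 34/23, 405/46, -287/46]
R5 ← R5 − (21/23)·R2: [0, 0, 53/23, -6/23, -77/23, 141/23]
R6 ← R6 + (14/23)·R2: [0, 0, 72/23, -19/23, -171/23, 251/23]
R4 ← R4 + (179/150)·R3: [0, 0, 0, 7/10, 449/150, -203/50]
R5 ← R5 − (53/75)·R3: [0, 0, 0, 1/5, 7/75, 121/25]
R6 ← R6 − (24/25)·R3: [0, 0, 0, -1/5, -69/25, 229/25]
R5 ← R5 − (2/7)·R4: [0, 0, 0, 0, -16/21, 6]
R6 ← R6 + (2/7)·R4: [0, 0, 0, 0, -40/21, 8]
R6 ← R6 − (5/2)·R5: [0, 0, 0, 0, 0, -7]
The echelon form has 6 nonzero rows; the last pivot sits in the augmented column, so rank(A) = 5 but rank([A|b]) = 6.
Since the ranks differ, the system is inconsistent.
It has no solutions.

0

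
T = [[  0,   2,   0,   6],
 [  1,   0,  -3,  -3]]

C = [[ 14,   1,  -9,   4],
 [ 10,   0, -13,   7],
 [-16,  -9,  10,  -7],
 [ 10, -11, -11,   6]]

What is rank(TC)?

2

First compute TC:
[[ 80, -66, -92,  50],
 [ 32,  61,  -6,   7]]
Now row reduce the product.
R2 ← R2 − (2/5)·R1: [0, 437/5, 154/5, -13]
2 nonzero rows, so rank(TC) = 2.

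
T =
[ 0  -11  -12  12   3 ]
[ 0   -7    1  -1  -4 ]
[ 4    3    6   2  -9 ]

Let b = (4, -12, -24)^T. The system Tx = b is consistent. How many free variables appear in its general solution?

2

Row reduce the augmented matrix [T | b].
Swap R1 ↔ R3
R3 ← R3 − (11/7)·R2: [0, 0, -95/7, 95/7, 65/7, 160/7]
The echelon form has 3 nonzero rows, and every pivot lies in the first 5 columns, so rank(T) = rank([T|b]) = 3.
The system is consistent.
Free variables = (unknowns) − (rank) = 5 − 3 = 2.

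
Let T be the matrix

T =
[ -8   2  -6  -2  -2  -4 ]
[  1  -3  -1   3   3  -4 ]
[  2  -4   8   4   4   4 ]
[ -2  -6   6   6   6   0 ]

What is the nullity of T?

Row reduce to echelon form.
R2 ← R2 + (1/8)·R1: [0, -11/4, -7/4, 11/4, 11/4, -9/2]
R3 ← R3 + (1/4)·R1: [0, -7/2, 13/2, 7/2, 7/2, 3]
R4 ← R4 − (1/4)·R1: [0, -13/2, 15/2, 13/2, 13/2, 1]
R3 ← R3 − (14/11)·R2: [0, 0, 96/11, 0, 0, 96/11]
R4 ← R4 − (26/11)·R2: [0, 0, 128/11, 0, 0, 128/11]
R4 ← R4 − (4/3)·R3: [0, 0, 0, 0, 0, 0]
3 nonzero rows, so rank(T) = 3.
T has 6 columns; by rank–nullity, nullity = 6 − 3 = 3.

3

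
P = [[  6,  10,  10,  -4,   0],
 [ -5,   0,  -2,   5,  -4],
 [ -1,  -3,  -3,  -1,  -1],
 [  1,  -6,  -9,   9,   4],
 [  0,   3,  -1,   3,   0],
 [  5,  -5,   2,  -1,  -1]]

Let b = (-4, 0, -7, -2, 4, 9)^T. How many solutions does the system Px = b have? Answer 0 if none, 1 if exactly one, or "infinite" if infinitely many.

Row reduce the augmented matrix [P | b].
R2 ← R2 + (5/6)·R1: [0, 25/3, 19/3, 5/3, -4, -10/3]
R3 ← R3 + (1/6)·R1: [0, -4/3, -4/3, -5/3, -1, -23/3]
R4 ← R4 − (1/6)·R1: [0, -23/3, -32/3, 29/3, 4, -4/3]
R6 ← R6 − (5/6)·R1: [0, -40/3, -19/3, 7/3, -1, 37/3]
R3 ← R3 + (4/25)·R2: [0, 0, -8/25, -7/5, -41/25, -41/5]
R4 ← R4 + (23/25)·R2: [0, 0, -121/25, 56/5, 8/25, -22/5]
R5 ← R5 − (9/25)·R2: [0, 0, -82/25, 12/5, 36/25, 26/5]
R6 ← R6 + (8/5)·R2: [0, 0, 19/5, 5, -37/5, 7]
R4 ← R4 − (121/8)·R3: [0, 0, 0, 259/8, 201/8, 957/8]
R5 ← R5 − (41/4)·R3: [0, 0, 0, 67/4, 73/4, 357/4]
R6 ← R6 + (95/8)·R3: [0, 0, 0, -93/8, -215/8, -723/8]
R5 ← R5 − (134/259)·R4: [0, 0, 0, 0, 1360/259, 7086/259]
R6 ← R6 + (93/259)·R4: [0, 0, 0, 0, -4624/259, -12282/259]
R6 ← R6 + (17/5)·R5: [0, 0, 0, 0, 0, 228/5]
The echelon form has 6 nonzero rows; the last pivot sits in the augmented column, so rank(P) = 5 but rank([P|b]) = 6.
Since the ranks differ, the system is inconsistent.
It has no solutions.

0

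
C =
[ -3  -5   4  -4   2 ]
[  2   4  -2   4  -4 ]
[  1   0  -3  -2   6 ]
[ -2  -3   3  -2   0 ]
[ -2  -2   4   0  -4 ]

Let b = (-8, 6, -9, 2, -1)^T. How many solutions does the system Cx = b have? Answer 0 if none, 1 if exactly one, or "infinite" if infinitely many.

0

Row reduce the augmented matrix [C | b].
R2 ← R2 + (2/3)·R1: [0, 2/3, 2/3, 4/3, -8/3, 2/3]
R3 ← R3 + (1/3)·R1: [0, -5/3, -5/3, -10/3, 20/3, -35/3]
R4 ← R4 − (2/3)·R1: [0, 1/3, 1/3, 2/3, -4/3, 22/3]
R5 ← R5 − (2/3)·R1: [0, 4/3, 4/3, 8/3, -16/3, 13/3]
R3 ← R3 + (5/2)·R2: [0, 0, 0, 0, 0, -10]
R4 ← R4 − (1/2)·R2: [0, 0, 0, 0, 0, 7]
R5 ← R5 − (2)·R2: [0, 0, 0, 0, 0, 3]
R4 ← R4 + (7/10)·R3: [0, 0, 0, 0, 0, 0]
R5 ← R5 + (3/10)·R3: [0, 0, 0, 0, 0, 0]
The echelon form has 3 nonzero rows; the last pivot sits in the augmented column, so rank(C) = 2 but rank([C|b]) = 3.
Since the ranks differ, the system is inconsistent.
It has no solutions.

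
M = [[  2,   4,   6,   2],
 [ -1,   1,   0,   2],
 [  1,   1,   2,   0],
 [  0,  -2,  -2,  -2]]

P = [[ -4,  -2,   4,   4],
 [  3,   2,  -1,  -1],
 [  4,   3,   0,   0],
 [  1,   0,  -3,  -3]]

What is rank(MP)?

2

First compute MP:
[[ 30,  22,  -2,  -2],
 [  9,   4, -11, -11],
 [  7,   6,   3,   3],
 [-16, -10,   8,   8]]
Now row reduce the product.
R2 ← R2 − (3/10)·R1: [0, -13/5, -52/5, -52/5]
R3 ← R3 − (7/30)·R1: [0, 13/15, 52/15, 52/15]
R4 ← R4 + (8/15)·R1: [0, 26/15, 104/15, 104/15]
R3 ← R3 + (1/3)·R2: [0, 0, 0, 0]
R4 ← R4 + (2/3)·R2: [0, 0, 0, 0]
2 nonzero rows, so rank(MP) = 2.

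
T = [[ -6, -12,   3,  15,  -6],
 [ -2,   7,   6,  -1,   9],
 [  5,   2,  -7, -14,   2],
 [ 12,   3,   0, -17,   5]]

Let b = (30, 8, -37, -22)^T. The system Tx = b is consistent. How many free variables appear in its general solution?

Row reduce the augmented matrix [T | b].
R2 ← R2 − (1/3)·R1: [0, 11, 5, -6, 11, -2]
R3 ← R3 + (5/6)·R1: [0, -8, -9/2, -3/2, -3, -12]
R4 ← R4 + (2)·R1: [0, -21, 6, 13, -7, 38]
R3 ← R3 + (8/11)·R2: [0, 0, -19/22, -129/22, 5, -148/11]
R4 ← R4 + (21/11)·R2: [0, 0, 171/11, 17/11, 14, 376/11]
R4 ← R4 + (18)·R3: [0, 0, 0, -104, 104, -208]
The echelon form has 4 nonzero rows, and every pivot lies in the first 5 columns, so rank(T) = rank([T|b]) = 4.
The system is consistent.
Free variables = (unknowns) − (rank) = 5 − 4 = 1.

1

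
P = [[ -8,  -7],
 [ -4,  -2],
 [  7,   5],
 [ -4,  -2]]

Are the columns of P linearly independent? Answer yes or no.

Row reduce P to echelon form.
R2 ← R2 − (1/2)·R1: [0, 3/2]
R3 ← R3 + (7/8)·R1: [0, -9/8]
R4 ← R4 − (1/2)·R1: [0, 3/2]
R3 ← R3 + (3/4)·R2: [0, 0]
R4 ← R4 − R2: [0, 0]
2 pivots among 2 columns.
Every column is a pivot column, so the columns are linearly independent.

yes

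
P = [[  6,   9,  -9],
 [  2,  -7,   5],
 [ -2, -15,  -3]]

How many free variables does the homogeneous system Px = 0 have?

0

Row reduce to echelon form.
R2 ← R2 − (1/3)·R1: [0, -10, 8]
R3 ← R3 + (1/3)·R1: [0, -12, -6]
R3 ← R3 − (6/5)·R2: [0, 0, -78/5]
3 nonzero rows, so rank(P) = 3.
P has 3 columns; by rank–nullity, nullity = 3 − 3 = 0.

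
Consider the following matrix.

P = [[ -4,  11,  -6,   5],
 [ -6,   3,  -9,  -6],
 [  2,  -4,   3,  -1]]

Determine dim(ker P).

2

Row reduce to echelon form.
R2 ← R2 − (3/2)·R1: [0, -27/2, 0, -27/2]
R3 ← R3 + (1/2)·R1: [0, 3/2, 0, 3/2]
R3 ← R3 + (1/9)·R2: [0, 0, 0, 0]
2 nonzero rows, so rank(P) = 2.
P has 4 columns; by rank–nullity, nullity = 4 − 2 = 2.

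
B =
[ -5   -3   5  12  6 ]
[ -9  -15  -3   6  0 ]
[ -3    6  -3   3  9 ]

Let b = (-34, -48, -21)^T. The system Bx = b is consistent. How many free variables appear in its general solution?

Row reduce the augmented matrix [B | b].
R2 ← R2 − (9/5)·R1: [0, -48/5, -12, -78/5, -54/5, 66/5]
R3 ← R3 − (3/5)·R1: [0, 39/5, -6, -21/5, 27/5, -3/5]
R3 ← R3 + (13/16)·R2: [0, 0, -63/4, -135/8, -27/8, 81/8]
The echelon form has 3 nonzero rows, and every pivot lies in the first 5 columns, so rank(B) = rank([B|b]) = 3.
The system is consistent.
Free variables = (unknowns) − (rank) = 5 − 3 = 2.

2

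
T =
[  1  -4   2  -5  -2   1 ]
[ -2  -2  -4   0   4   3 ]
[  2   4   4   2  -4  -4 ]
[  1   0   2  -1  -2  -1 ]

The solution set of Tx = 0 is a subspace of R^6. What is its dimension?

Row reduce to echelon form.
R2 ← R2 + (2)·R1: [0, -10, 0, -10, 0, 5]
R3 ← R3 − (2)·R1: [0, 12, 0, 12, 0, -6]
R4 ← R4 − R1: [0, 4, 0, 4, 0, -2]
R3 ← R3 + (6/5)·R2: [0, 0, 0, 0, 0, 0]
R4 ← R4 + (2/5)·R2: [0, 0, 0, 0, 0, 0]
2 nonzero rows, so rank(T) = 2.
T has 6 columns; by rank–nullity, nullity = 6 − 2 = 4.

4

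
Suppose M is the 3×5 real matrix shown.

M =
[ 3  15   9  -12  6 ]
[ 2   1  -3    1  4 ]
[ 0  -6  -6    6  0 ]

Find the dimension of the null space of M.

3

Row reduce to echelon form.
R2 ← R2 − (2/3)·R1: [0, -9, -9, 9, 0]
R3 ← R3 − (2/3)·R2: [0, 0, 0, 0, 0]
2 nonzero rows, so rank(M) = 2.
M has 5 columns; by rank–nullity, nullity = 5 − 2 = 3.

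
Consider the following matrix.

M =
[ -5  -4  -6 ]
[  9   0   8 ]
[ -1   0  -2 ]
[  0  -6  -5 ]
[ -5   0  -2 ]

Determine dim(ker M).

Row reduce to echelon form.
R2 ← R2 + (9/5)·R1: [0, -36/5, -14/5]
R3 ← R3 − (1/5)·R1: [0, 4/5, -4/5]
R5 ← R5 − R1: [0, 4, 4]
R3 ← R3 + (1/9)·R2: [0, 0, -10/9]
R4 ← R4 − (5/6)·R2: [0, 0, -8/3]
R5 ← R5 + (5/9)·R2: [0, 0, 22/9]
R4 ← R4 − (12/5)·R3: [0, 0, 0]
R5 ← R5 + (11/5)·R3: [0, 0, 0]
3 nonzero rows, so rank(M) = 3.
M has 3 columns; by rank–nullity, nullity = 3 − 3 = 0.

0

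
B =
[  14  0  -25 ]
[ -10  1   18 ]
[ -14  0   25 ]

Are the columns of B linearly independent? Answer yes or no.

Row reduce B to echelon form.
R2 ← R2 + (5/7)·R1: [0, 1, 1/7]
R3 ← R3 + R1: [0, 0, 0]
2 pivots among 3 columns.
Only 2 < 3 pivot columns, so the columns are linearly dependent.

no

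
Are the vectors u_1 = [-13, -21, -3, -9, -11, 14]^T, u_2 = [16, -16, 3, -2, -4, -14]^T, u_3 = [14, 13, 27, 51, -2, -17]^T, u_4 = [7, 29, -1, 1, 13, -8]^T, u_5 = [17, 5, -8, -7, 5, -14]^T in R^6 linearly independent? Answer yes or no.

yes

Form the matrix with these vectors as rows and row reduce.
R2 ← R2 + (16/13)·R1: [0, -544/13, -9/13, -170/13, -228/13, 42/13]
R3 ← R3 + (14/13)·R1: [0, -125/13, 309/13, 537/13, -180/13, -25/13]
R4 ← R4 + (7/13)·R1: [0, 230/13, -34/13, -50/13, 92/13, -6/13]
R5 ← R5 + (17/13)·R1: [0, -292/13, -155/13, -244/13, -122/13, 56/13]
R3 ← R3 − (125/544)·R2: [0, 0, 13017/544, 709/16, -1335/136, -725/272]
R4 ← R4 + (115/272)·R2: [0, 0, -791/272, -75/8, -23/68, 123/136]
R5 ← R5 − (73/136)·R2: [0, 0, -1571/136, -47/4, 1/34, 175/68]
R4 ← R4 + (1582/13017)·R3: [0, 0, 0, -51932/13017, -6644/4339, 7556/13017]
R5 ← R5 + (6284/13017)·R3: [0, 0, 0, 125510/13017, -20434/4339, 16750/13017]
R5 ← R5 + (62755/25966)·R4: [0, 0, 0, 0, -109188/12983, 34920/12983]
5 nonzero rows, so the 5 vectors span a space of dimension 5.
Since 5 = 5, the vectors are linearly independent.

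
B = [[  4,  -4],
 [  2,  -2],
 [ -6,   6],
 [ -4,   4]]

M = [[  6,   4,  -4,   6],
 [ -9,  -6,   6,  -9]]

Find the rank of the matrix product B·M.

1

First compute BM:
[[ 60,  40, -40,  60],
 [ 30,  20, -20,  30],
 [-90, -60,  60, -90],
 [-60, -40,  40, -60]]
Now row reduce the product.
R2 ← R2 − (1/2)·R1: [0, 0, 0, 0]
R3 ← R3 + (3/2)·R1: [0, 0, 0, 0]
R4 ← R4 + R1: [0, 0, 0, 0]
1 nonzero row, so rank(BM) = 1.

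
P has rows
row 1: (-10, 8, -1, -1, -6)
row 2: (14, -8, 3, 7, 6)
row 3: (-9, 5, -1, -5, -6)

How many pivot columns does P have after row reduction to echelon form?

Row reduce to echelon form.
R2 ← R2 + (7/5)·R1: [0, 16/5, 8/5, 28/5, -12/5]
R3 ← R3 − (9/10)·R1: [0, -11/5, -1/10, -41/10, -3/5]
R3 ← R3 + (11/16)·R2: [0, 0, 1, -1/4, -9/4]
Echelon form has 3 nonzero rows, so rank(P) = 3.
Each nonzero row contributes one pivot column: 3 pivot columns.

3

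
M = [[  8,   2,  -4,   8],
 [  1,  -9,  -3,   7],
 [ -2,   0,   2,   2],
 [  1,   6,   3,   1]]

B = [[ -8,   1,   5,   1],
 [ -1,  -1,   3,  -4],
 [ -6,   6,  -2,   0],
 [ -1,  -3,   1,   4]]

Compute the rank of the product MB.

4

First compute MB:
[[-50, -42,  62,  32],
 [ 12, -29,  -9,  65],
 [  2,   4, -12,   6],
 [-33,  10,  18, -19]]
Now row reduce the product.
R2 ← R2 + (6/25)·R1: [0, -977/25, 147/25, 1817/25]
R3 ← R3 + (1/25)·R1: [0, 58/25, -238/25, 182/25]
R4 ← R4 − (33/50)·R1: [0, 943/25, -573/25, -1003/25]
R3 ← R3 + (58/977)·R2: [0, 0, -8960/977, 11328/977]
R4 ← R4 + (943/977)·R2: [0, 0, -16848/977, 29340/977]
R4 ← R4 − (1053/560)·R3: [0, 0, 0, 288/35]
4 nonzero rows, so rank(MB) = 4.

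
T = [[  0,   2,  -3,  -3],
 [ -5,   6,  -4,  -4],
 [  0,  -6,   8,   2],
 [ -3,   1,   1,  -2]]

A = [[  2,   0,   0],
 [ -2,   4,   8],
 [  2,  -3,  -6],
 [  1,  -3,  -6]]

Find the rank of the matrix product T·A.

First compute TA:
[[-13,  26,  52],
 [-34,  48,  96],
 [ 30, -54, -108],
 [ -8,   7,  14]]
Now row reduce the product.
R2 ← R2 − (34/13)·R1: [0, -20, -40]
R3 ← R3 + (30/13)·R1: [0, 6, 12]
R4 ← R4 − (8/13)·R1: [0, -9, -18]
R3 ← R3 + (3/10)·R2: [0, 0, 0]
R4 ← R4 − (9/20)·R2: [0, 0, 0]
2 nonzero rows, so rank(TA) = 2.

2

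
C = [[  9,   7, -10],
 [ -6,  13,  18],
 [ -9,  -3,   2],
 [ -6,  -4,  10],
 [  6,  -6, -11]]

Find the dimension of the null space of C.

0

Row reduce to echelon form.
R2 ← R2 + (2/3)·R1: [0, 53/3, 34/3]
R3 ← R3 + R1: [0, 4, -8]
R4 ← R4 + (2/3)·R1: [0, 2/3, 10/3]
R5 ← R5 − (2/3)·R1: [0, -32/3, -13/3]
R3 ← R3 − (12/53)·R2: [0, 0, -560/53]
R4 ← R4 − (2/53)·R2: [0, 0, 154/53]
R5 ← R5 + (32/53)·R2: [0, 0, 133/53]
R4 ← R4 + (11/40)·R3: [0, 0, 0]
R5 ← R5 + (19/80)·R3: [0, 0, 0]
3 nonzero rows, so rank(C) = 3.
C has 3 columns; by rank–nullity, nullity = 3 − 3 = 0.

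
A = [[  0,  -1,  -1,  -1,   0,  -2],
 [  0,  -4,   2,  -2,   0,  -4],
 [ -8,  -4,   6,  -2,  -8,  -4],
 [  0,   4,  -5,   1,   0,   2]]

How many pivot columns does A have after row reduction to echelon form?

Row reduce to echelon form.
Swap R1 ↔ R3
R3 ← R3 − (1/4)·R2: [0, 0, -3/2, -1/2, 0, -1]
R4 ← R4 + R2: [0, 0, -3, -1, 0, -2]
R4 ← R4 − (2)·R3: [0, 0, 0, 0, 0, 0]
Echelon form has 3 nonzero rows, so rank(A) = 3.
Each nonzero row contributes one pivot column: 3 pivot columns.

3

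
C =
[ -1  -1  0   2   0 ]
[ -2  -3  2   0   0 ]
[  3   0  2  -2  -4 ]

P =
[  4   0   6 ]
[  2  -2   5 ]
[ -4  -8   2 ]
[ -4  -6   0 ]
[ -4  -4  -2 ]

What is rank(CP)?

First compute CP:
[[-14, -10, -11],
 [-22, -10, -23],
 [ 28,  12,  30]]
Now row reduce the product.
R2 ← R2 − (11/7)·R1: [0, 40/7, -40/7]
R3 ← R3 + (2)·R1: [0, -8, 8]
R3 ← R3 + (7/5)·R2: [0, 0, 0]
2 nonzero rows, so rank(CP) = 2.

2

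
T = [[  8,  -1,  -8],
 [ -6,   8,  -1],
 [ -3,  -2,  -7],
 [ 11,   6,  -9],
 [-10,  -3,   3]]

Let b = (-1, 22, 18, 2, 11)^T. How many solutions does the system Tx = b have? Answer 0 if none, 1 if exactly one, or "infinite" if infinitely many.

1

Row reduce the augmented matrix [T | b].
R2 ← R2 + (3/4)·R1: [0, 29/4, -7, 85/4]
R3 ← R3 + (3/8)·R1: [0, -19/8, -10, 141/8]
R4 ← R4 − (11/8)·R1: [0, 59/8, 2, 27/8]
R5 ← R5 + (5/4)·R1: [0, -17/4, -7, 39/4]
R3 ← R3 + (19/58)·R2: [0, 0, -713/58, 713/29]
R4 ← R4 − (59/58)·R2: [0, 0, 529/58, -529/29]
R5 ← R5 + (17/29)·R2: [0, 0, -322/29, 644/29]
R4 ← R4 + (23/31)·R3: [0, 0, 0, 0]
R5 ← R5 − (28/31)·R3: [0, 0, 0, 0]
The echelon form has 3 nonzero rows, and every pivot lies in the first 3 columns, so rank(T) = rank([T|b]) = 3.
The system is consistent.
rank = 3 = number of unknowns, so the solution is unique.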